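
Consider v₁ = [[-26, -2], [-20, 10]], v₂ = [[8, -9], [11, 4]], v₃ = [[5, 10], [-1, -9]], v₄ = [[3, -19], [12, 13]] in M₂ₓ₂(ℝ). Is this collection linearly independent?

linearly dependent

Write each element as a coordinate vector in ℝ⁴ using {E₁₁, E₁₂, E₂₁, E₂₂}.
Form the 4×4 matrix with these as columns; its determinant is 0.
A zero determinant means the columns are linearly dependent.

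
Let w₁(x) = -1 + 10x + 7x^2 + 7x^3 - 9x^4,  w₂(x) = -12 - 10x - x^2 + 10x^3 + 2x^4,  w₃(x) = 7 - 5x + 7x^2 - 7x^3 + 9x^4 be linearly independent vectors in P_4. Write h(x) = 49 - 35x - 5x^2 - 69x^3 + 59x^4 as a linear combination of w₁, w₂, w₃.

Work in coordinates with respect to the standard basis {1, x, …, x^4}.
Since w₁, w₂, w₃ are independent, the coefficients expressing h are uniquely determined by a linear system.
Back-substitution yields (α₁, α₂, α₃) = (-4, -2, 3).

h = -4w₁ - 2w₂ + 3w₃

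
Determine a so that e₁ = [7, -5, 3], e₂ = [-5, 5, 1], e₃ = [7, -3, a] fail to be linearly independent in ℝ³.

a = 37/5

Place the vectors as rows of a 3×3 matrix; dependence ⇔ determinant zero.
Cofactor expansion gives det = 10*a - 74.
Setting this to zero gives a = 37/5.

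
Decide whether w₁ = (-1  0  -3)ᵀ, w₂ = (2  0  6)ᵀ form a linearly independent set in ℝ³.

linearly dependent

One vector is a scalar multiple of another, so the set is dependent.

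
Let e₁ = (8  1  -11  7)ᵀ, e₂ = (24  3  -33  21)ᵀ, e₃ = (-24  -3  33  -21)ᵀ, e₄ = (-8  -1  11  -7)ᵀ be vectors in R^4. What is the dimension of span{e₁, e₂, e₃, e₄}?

dim = 1

Row-reduce the 4×4 matrix with these as rows.
There is 1 pivot column, so rank = 1.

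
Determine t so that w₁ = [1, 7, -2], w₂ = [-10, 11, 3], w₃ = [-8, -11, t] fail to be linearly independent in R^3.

Dependence holds iff the 3×3 matrix [w₁ w₂ w₃] is singular.
Cofactor expansion gives det = 81*t - 531.
Setting this to zero gives t = 59/9.

t = 59/9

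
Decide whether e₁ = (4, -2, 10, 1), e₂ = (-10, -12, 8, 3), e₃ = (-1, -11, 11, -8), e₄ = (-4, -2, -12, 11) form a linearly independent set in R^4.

The matrix [e₁|e₂|e₃|e₄] has determinant 14040.
A nonzero determinant means the columns are linearly independent.

linearly independent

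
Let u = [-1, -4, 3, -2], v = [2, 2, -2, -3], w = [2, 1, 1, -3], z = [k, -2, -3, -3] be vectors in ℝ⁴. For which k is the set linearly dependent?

Place the vectors as rows of a 4×4 matrix; dependence ⇔ determinant zero.
Expanding, det = 35*k + 21.
Setting this to zero gives k = -3/5.

k = -3/5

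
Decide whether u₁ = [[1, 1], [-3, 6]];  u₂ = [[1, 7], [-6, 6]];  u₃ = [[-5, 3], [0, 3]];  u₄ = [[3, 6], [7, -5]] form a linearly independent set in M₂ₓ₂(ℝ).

linearly independent

Write each element as a coordinate vector in ℝ⁴ using {E₁₁, E₁₂, E₂₁, E₂₂}.
Row-reduce the matrix whose columns are u₁, u₂, u₃, u₄.
The reduction yields 4 nonzero rows, so the rank is 4.
Since rank = 4 (the number of vectors), the set is linearly independent.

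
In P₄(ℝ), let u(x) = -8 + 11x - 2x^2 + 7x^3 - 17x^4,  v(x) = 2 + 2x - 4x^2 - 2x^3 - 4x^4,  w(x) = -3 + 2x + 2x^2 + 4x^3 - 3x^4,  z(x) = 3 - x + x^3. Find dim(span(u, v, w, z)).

Use coordinates relative to {1, x, …, x^4}.
Row-reduce the 4×5 matrix with these as rows.
The echelon form has 3 nonzero rows, so the rank is 3.

dim = 3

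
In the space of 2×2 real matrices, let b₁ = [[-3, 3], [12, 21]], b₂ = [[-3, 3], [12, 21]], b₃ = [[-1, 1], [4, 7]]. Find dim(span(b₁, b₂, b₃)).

Pass to coordinate vectors with respect to the basis {E₁₁, E₁₂, E₂₁, E₂₂}.
Row-reduce the 3×4 matrix with these as rows.
The echelon form has 1 nonzero row, so the rank is 1.

dim = 1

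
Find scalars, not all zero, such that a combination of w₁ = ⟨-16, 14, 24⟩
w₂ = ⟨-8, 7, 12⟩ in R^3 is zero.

w₁ - 2w₂ = 0

Set up α₁w₁ + α₂w₂ = 0 and solve the homogeneous system.
The free variable yields coefficients (1, -2) (any nonzero multiple also works).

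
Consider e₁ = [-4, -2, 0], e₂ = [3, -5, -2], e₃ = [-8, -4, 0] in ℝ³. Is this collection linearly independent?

One vector is a scalar multiple of another, so the set is dependent.

linearly dependent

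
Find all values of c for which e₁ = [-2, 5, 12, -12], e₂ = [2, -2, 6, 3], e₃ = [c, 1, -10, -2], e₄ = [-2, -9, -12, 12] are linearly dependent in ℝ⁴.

c = -19/6

The vectors are dependent exactly when the determinant of the matrix with rows e₁, e₂, e₃, e₄ vanishes.
Expanding, det = -432*c - 1368.
Solving -432*c - 1368 = 0 yields c = -19/6.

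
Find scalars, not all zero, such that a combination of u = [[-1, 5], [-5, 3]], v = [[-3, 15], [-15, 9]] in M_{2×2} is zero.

3u - v = 0

Pass to coordinate vectors relative to the basis {E₁₁, E₁₂, E₂₁, E₂₂}.
Solve the homogeneous system with u, v as columns by row-reducing the coefficient matrix.
The free variable yields coefficients (3, -1) (any nonzero multiple also works).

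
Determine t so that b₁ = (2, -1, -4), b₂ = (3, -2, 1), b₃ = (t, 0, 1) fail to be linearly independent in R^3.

t = -1/9

Dependence holds iff the 3×3 matrix [b₁ b₂ b₃] is singular.
Cofactor expansion gives det = -9*t - 1.
Solving -9*t - 1 = 0 yields t = -1/9.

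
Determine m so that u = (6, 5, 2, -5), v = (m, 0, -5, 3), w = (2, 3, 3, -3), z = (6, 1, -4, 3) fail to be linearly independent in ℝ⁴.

Dependence holds iff the 4×4 matrix [u v w z] is singular.
Expanding, det = 184 - 36*m.
Setting this to zero gives m = 46/9.

m = 46/9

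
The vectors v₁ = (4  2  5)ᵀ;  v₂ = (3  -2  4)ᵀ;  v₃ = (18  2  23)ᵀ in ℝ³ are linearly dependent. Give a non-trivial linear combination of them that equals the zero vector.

Write the vectors as columns of a matrix and find a nonzero vector in its null space.
A generator of the null space is (3, 2, -1).

3v₁ + 2v₂ - v₃ = 0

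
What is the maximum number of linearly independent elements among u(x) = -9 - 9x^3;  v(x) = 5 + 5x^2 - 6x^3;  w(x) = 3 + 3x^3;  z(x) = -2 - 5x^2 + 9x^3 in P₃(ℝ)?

Pass to coordinate vectors with respect to the basis {1, x, …, x^3}.
Row-reduce the 4×4 matrix with these as rows.
There are 2 pivot columns, so rank = 2.

2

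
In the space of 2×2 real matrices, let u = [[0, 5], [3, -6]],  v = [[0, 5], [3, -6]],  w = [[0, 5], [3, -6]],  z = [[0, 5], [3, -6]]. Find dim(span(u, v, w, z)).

Pass to coordinate vectors with respect to the basis {E₁₁, E₁₂, E₂₁, E₂₂}.
Apply Gaussian elimination to the matrix whose rows are u, v, w, z.
Exactly 1 pivot survives; hence the rank is 1.

dim = 1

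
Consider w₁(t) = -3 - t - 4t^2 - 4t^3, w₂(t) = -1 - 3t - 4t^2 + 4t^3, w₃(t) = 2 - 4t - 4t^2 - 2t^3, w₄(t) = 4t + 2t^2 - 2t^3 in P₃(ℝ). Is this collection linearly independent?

Write each element as a coordinate vector in ℝ⁴ using {1, t, …, t^3}.
Row-reduce the matrix whose columns are w₁, w₂, w₃, w₄.
The reduction yields 4 nonzero rows, so the rank is 4.
Since rank = 4 (the number of vectors), the set is linearly independent.

linearly independent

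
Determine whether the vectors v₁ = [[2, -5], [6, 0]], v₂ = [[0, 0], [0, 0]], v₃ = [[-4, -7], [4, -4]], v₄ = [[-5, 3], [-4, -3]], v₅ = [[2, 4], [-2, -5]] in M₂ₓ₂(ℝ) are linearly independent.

Write each element as a coordinate vector in ℝ⁴ using {E₁₁, E₁₂, E₂₁, E₂₂}.
There are 5 vectors in a 4-dimensional space, so they cannot be linearly independent.

linearly dependent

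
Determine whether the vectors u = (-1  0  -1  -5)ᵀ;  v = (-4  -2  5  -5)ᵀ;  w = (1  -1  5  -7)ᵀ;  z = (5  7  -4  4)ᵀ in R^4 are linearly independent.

The matrix [u|v|w|z] has determinant 846.
A nonzero determinant means the columns are linearly independent.

linearly independent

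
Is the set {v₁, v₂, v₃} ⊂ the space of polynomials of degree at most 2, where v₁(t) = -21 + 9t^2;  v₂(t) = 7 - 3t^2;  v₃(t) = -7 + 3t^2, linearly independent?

Write each element as a coordinate vector in ℝ³ using {1, t, t^2}.
The matrix [v₁|v₂|v₃] has determinant 0.
A zero determinant means the columns are linearly dependent.

linearly dependent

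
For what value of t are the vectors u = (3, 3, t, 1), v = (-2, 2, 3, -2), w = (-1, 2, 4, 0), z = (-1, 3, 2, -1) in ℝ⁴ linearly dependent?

t = -15/2

Dependence holds iff the 4×4 matrix [u v w z] is singular.
Expanding, det = 4*t + 30.
Setting this to zero gives t = -15/2.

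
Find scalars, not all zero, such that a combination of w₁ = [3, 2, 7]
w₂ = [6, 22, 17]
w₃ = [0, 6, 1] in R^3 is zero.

2w₁ - w₂ + 3w₃ = 0

Set up α₁w₁ + … + α₃w₃ = 0 and solve the homogeneous system.
One solution (up to scaling) is (2, -1, 3).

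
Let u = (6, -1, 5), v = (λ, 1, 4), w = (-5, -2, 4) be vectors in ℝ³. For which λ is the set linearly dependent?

λ = 39/2

The vectors are dependent exactly when the determinant of the matrix with rows u, v, w vanishes.
Expanding, det = 117 - 6*λ.
Setting this to zero gives λ = 39/2.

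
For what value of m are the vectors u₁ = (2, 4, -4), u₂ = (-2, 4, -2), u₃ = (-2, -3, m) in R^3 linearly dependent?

Dependence holds iff the 3×3 matrix [u₁ u₂ u₃] is singular.
Expanding, det = 16*m - 52.
This vanishes exactly when m = 13/4.

m = 13/4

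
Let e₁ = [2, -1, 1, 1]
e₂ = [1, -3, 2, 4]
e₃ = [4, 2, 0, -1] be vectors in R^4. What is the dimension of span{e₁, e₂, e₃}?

dim = 3

Put the 4×3 matrix [e₁|e₂|e₃] into echelon form.
There are 3 pivot columns, so rank = 3.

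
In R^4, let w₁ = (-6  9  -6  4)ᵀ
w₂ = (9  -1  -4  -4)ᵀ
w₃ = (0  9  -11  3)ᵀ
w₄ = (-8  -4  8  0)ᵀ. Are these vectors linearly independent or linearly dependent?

The matrix [w₁|w₂|w₃|w₄] has determinant -416.
A nonzero determinant means the columns are linearly independent.

linearly independent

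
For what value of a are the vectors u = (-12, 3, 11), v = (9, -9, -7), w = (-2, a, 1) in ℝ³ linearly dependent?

a = 5

Dependence holds iff the 3×3 matrix [u v w] is singular.
Expanding, det = 15*a - 75.
Solving 15*a - 75 = 0 yields a = 5.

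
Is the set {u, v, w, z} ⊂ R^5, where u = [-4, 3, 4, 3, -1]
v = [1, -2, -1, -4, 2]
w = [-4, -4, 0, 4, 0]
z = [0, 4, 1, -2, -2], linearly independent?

linearly independent

Row-reduce the matrix whose columns are u, v, w, z.
The reduction yields 4 nonzero rows, so the rank is 4.
Since rank = 4 (the number of vectors), the set is linearly independent.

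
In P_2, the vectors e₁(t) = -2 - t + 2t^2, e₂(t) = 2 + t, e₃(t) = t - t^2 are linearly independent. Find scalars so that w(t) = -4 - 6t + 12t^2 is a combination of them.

Take coordinate vectors relative to {1, t, t^2}.
Set up the augmented matrix [e₁ | e₂ | e₃ | w] and row-reduce.
Back-substitution yields (c₁, c₂, c₃) = (4, 2, -4).

w = 4e₁ + 2e₂ - 4e₃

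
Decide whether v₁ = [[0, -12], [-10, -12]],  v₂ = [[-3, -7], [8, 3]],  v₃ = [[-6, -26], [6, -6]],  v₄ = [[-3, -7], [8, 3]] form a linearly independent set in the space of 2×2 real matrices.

Take coordinates with respect to the standard basis {E₁₁, E₁₂, E₂₁, E₂₂}.
Form the 4×4 matrix with these as columns; its determinant is 0.
A zero determinant means the columns are linearly dependent.

linearly dependent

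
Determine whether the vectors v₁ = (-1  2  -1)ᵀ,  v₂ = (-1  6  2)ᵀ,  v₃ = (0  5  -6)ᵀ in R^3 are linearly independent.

Place the vectors as rows of a 3×3 matrix and reduce to echelon form.
The reduction yields 3 nonzero rows, so the rank is 3.
Since rank = 3 (the number of vectors), the set is linearly independent.

linearly independent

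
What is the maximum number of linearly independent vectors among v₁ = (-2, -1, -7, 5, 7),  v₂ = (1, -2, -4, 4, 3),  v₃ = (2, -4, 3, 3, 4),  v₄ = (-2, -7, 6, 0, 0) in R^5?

4

Form the matrix with v₁, v₂, v₃, v₄ as columns and reduce.
Reduction leaves 4 leading entries, giving rank 4.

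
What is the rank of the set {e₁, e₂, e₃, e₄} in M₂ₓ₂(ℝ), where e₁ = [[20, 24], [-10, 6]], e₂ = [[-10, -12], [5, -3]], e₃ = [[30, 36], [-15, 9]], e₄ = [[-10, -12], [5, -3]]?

Use coordinates relative to {E₁₁, E₁₂, E₂₁, E₂₂}.
Apply Gaussian elimination to the matrix whose rows are e₁, e₂, e₃, e₄.
The echelon form has 1 nonzero row, so the rank is 1.

1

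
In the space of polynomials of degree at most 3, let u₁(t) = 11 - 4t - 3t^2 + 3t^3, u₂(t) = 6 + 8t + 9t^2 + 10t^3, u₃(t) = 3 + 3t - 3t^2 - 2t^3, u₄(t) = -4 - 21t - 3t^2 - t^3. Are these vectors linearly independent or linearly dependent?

Take coordinates with respect to the standard basis {1, t, …, t^3}.
Place the vectors as rows of a 4×4 matrix and reduce to echelon form.
The reduction yields 3 nonzero rows, so the rank is 3.
Since rank 3 < 4, the set is linearly dependent.
Indeed u₁ - u₂ - 3u₃ - u₄ = 0.

linearly dependent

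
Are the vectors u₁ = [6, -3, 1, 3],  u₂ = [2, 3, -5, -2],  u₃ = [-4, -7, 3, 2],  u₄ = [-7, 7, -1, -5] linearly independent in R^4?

linearly independent

Row-reduce the matrix whose columns are u₁, u₂, u₃, u₄.
The reduction yields 4 nonzero rows, so the rank is 4.
Since rank = 4 (the number of vectors), the set is linearly independent.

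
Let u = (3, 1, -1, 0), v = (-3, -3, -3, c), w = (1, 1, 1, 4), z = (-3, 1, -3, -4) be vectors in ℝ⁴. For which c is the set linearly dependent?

c = -12

Dependence holds iff the 4×4 matrix [u v w z] is singular.
Cofactor expansion gives det = -16*c - 192.
Solving -16*c - 192 = 0 yields c = -12.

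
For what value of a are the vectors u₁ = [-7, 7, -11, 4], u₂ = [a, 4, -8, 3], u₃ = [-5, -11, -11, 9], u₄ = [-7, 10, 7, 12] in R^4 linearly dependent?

a = -34/7

Place the vectors as rows of a 4×4 matrix; dependence ⇔ determinant zero.
Cofactor expansion gives det = 3675*a + 17850.
This vanishes exactly when a = -34/7.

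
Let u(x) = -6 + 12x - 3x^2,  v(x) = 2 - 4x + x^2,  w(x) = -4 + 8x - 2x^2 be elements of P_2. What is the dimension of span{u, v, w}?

Represent each element by its coordinate vector in ℝ³.
Apply Gaussian elimination to the matrix whose rows are u, v, w.
Exactly 1 pivot survives; hence the rank is 1.

dim = 1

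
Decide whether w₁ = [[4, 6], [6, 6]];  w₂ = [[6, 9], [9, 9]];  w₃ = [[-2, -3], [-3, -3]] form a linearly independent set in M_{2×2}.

linearly dependent

Write each element as a coordinate vector in ℝ⁴ using {E₁₁, E₁₂, E₂₁, E₂₂}.
Place the vectors as rows of a 3×4 matrix and reduce to echelon form.
The reduction yields 1 nonzero row, so the rank is 1.
Since rank 1 < 3, the set is linearly dependent.
Indeed 3w₁ - 2w₂ = 0.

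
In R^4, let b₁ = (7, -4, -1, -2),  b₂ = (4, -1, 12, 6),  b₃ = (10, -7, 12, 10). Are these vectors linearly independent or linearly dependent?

linearly independent

Place the vectors as rows of a 3×4 matrix and reduce to echelon form.
The reduction yields 3 nonzero rows, so the rank is 3.
Since rank = 3 (the number of vectors), the set is linearly independent.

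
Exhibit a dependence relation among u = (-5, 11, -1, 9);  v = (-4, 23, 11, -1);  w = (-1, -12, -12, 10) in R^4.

Solve the homogeneous system with u, v, w as columns by row-reducing the coefficient matrix.
The free variable yields coefficients (1, -1, -1) (any nonzero multiple also works).

u - v - w = 0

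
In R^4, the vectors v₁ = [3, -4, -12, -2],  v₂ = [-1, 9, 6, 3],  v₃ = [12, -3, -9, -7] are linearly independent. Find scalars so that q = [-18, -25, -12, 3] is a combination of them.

q = v₁ - 3v₂ - 2v₃

Write q = a₁v₁ + … + a₃v₃ and equate components.
Back-substitution yields (a₁, a₂, a₃) = (1, -3, -2).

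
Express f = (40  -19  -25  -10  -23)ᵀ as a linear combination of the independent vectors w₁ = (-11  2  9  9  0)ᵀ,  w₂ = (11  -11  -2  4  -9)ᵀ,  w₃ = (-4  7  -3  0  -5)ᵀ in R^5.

f = -2w₁ + 2w₂ + w₃

Solve the system with w₁, w₂, w₃ as columns and f as the right-hand side.
Back-substitution yields (a₁, a₂, a₃) = (-2, 2, 1).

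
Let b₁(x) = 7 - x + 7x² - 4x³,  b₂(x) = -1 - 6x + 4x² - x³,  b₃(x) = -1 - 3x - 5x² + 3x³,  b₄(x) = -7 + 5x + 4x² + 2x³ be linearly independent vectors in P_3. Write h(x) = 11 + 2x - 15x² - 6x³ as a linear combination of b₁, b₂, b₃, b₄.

h = -2b₁ - b₂ - 3b₃ - 3b₄

Identify each element with its coordinate vector in ℝ⁴ via {1, x, …, x³}.
Solve the system with b₁, b₂, b₃, b₄ as columns and h as the right-hand side.
Row-reducing the augmented matrix gives the unique coefficients (a₁, …, a₄) = (-2, -1, -3, -3).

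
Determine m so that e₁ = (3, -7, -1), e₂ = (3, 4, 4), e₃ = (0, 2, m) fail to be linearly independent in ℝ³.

m = 10/11

Place the vectors as rows of a 3×3 matrix; dependence ⇔ determinant zero.
Cofactor expansion gives det = 33*m - 30.
Solving 33*m - 30 = 0 yields m = 10/11.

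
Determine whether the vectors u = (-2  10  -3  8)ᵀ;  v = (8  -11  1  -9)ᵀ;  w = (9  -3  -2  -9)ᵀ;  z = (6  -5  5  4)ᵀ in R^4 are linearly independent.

Place the vectors as rows of a 4×4 matrix and reduce to echelon form.
The reduction yields 4 nonzero rows, so the rank is 4.
Since rank = 4 (the number of vectors), the set is linearly independent.

linearly independent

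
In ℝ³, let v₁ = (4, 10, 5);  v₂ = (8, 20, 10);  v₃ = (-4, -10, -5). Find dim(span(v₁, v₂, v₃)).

Apply Gaussian elimination to the matrix whose rows are v₁, v₂, v₃.
Exactly 1 pivot survives; hence the rank is 1.

1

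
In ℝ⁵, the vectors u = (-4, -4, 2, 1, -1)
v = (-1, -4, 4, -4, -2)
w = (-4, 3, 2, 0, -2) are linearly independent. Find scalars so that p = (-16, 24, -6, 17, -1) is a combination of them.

p = u - 4v + 4w

Solve the system with u, v, w as columns and p as the right-hand side.
Row-reducing the augmented matrix gives the unique coefficients (a₁, a₂, a₃) = (1, -4, 4).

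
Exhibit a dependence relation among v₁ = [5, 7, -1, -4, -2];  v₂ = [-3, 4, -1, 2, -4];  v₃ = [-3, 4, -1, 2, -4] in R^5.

Set up α₁v₁ + … + α₃v₃ = 0 and solve the homogeneous system.
The free variable yields coefficients (0, 1, -1) (any nonzero multiple also works).

v₂ - v₃ = 0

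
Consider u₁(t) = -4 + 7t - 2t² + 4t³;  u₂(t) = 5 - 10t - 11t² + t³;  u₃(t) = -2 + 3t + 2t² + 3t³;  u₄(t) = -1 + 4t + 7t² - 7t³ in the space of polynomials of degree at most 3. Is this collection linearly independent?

linearly dependent

Write each element as a coordinate vector in ℝ⁴ using {1, t, …, t³}.
Place the vectors as rows of a 4×4 matrix and reduce to echelon form.
The reduction yields 3 nonzero rows, so the rank is 3.
Since rank 3 < 4, the set is linearly dependent.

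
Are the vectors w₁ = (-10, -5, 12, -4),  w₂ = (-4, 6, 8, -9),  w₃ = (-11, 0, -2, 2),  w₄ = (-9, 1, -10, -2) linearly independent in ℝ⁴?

linearly independent

Form the 4×4 matrix with these as columns; its determinant is -11828.
A nonzero determinant means the columns are linearly independent.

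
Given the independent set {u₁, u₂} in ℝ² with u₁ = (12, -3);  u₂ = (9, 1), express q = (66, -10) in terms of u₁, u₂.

Write q = a₁u₁ + a₂u₂ and equate components.
The system has the unique solution (a₁, a₂) = (4, 2).

q = 4u₁ + 2u₂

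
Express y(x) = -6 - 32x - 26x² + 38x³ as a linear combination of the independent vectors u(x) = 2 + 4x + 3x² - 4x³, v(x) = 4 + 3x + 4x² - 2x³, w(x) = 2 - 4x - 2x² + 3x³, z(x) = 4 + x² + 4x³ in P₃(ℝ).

y = -3u - 4v + 2w + 3z

Identify each element with its coordinate vector in ℝ⁴ via {1, x, …, x³}.
Set up the augmented matrix [u | v | w | z | y] and row-reduce.
The system has the unique solution (c₁, …, c₄) = (-3, -4, 2, 3).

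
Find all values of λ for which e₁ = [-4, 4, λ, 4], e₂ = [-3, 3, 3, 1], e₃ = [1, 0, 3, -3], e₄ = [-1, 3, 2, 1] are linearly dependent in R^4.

λ = 8/9

Dependence holds iff the 4×4 matrix [e₁ e₂ e₃ e₄] is singular.
The determinant works out to 16 - 18*λ.
Setting this to zero gives λ = 8/9.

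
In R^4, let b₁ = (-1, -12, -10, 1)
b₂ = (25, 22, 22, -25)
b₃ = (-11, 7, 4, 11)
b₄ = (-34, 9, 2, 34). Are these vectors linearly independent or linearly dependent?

Place the vectors as rows of a 4×4 matrix and reduce to echelon form.
The reduction yields 2 nonzero rows, so the rank is 2.
Since rank 2 < 4, the set is linearly dependent.

linearly dependent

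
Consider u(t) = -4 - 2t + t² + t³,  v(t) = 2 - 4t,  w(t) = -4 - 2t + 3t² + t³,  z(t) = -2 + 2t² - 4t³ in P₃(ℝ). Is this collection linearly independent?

Write each element as a coordinate vector in ℝ⁴ using {1, t, …, t³}.
Form the 4×4 matrix with these as columns; its determinant is -176.
A nonzero determinant means the columns are linearly independent.

linearly independent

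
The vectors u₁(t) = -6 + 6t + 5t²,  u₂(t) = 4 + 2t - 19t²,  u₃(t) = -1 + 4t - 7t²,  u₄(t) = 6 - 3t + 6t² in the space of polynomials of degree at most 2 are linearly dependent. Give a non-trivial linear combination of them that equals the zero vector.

u₁ + u₂ - 2u₃ = 0

Pass to coordinate vectors relative to the basis {1, t, t²}.
Row-reduce the matrix with u₁, u₂, u₃, u₄ as columns; the null space gives the coefficients.
One solution (up to scaling) is (1, 1, -2, 0).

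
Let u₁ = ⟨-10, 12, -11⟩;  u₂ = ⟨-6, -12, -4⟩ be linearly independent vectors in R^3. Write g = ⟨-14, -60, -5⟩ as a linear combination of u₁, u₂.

g = -u₁ + 4u₂

Set up the augmented matrix [u₁ | u₂ | g] and row-reduce.
Row-reducing the augmented matrix gives the unique coefficients (c₁, c₂) = (-1, 4).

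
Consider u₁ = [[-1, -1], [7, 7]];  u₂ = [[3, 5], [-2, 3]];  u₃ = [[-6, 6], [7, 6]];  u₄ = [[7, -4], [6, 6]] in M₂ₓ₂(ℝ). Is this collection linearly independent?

linearly independent

Take coordinates with respect to the standard basis {E₁₁, E₁₂, E₂₁, E₂₂}.
Form the 4×4 matrix with these as columns; its determinant is -1694.
A nonzero determinant means the columns are linearly independent.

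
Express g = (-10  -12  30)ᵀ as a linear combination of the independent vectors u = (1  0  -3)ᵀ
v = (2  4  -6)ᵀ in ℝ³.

g = -4u - 3v

Since u, v are independent, the coefficients expressing g are uniquely determined by a linear system.
The system has the unique solution (α₁, α₂) = (-4, -3).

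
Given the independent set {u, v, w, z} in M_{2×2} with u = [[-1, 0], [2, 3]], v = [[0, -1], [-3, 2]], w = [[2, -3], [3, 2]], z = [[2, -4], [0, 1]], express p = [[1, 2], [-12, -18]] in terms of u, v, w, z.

Work in coordinates with respect to the standard basis {E₁₁, E₁₂, E₂₁, E₂₂}.
Since u, v, w, z are independent, the coefficients expressing p are uniquely determined by a linear system.
Back-substitution yields (α₁, …, α₄) = (-3, -2, -4, 3).

p = -3u - 2v - 4w + 3z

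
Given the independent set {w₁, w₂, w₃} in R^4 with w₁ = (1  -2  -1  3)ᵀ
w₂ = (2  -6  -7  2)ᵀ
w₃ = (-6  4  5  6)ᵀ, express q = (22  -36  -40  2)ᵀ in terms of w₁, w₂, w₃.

q = 2w₁ + 4w₂ - 2w₃

Set up the augmented matrix [w₁ | w₂ | w₃ | q] and row-reduce.
Back-substitution yields (c₁, c₂, c₃) = (2, 4, -2).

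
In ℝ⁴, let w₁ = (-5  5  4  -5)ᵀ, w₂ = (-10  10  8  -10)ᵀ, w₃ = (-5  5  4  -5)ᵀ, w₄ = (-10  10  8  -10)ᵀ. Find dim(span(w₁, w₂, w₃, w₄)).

Form the matrix with w₁, w₂, w₃, w₄ as columns and reduce.
Exactly 1 pivot survives; hence the rank is 1.

1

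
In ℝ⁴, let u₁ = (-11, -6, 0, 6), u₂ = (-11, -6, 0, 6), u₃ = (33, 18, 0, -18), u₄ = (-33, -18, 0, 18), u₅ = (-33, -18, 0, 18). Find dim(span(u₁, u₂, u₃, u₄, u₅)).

Apply Gaussian elimination to the matrix whose rows are u₁, u₂, u₃, u₄, u₅.
Exactly 1 pivot survives; hence the rank is 1.
(With 5 elements in a 4-dimensional space the rank is at most 4.)

1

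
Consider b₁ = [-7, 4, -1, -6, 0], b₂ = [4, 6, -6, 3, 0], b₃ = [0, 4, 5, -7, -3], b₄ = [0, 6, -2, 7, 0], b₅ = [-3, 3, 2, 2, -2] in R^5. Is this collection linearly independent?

Place the vectors as rows of a 5×5 matrix and reduce to echelon form.
The reduction yields 5 nonzero rows, so the rank is 5.
Since rank = 5 (the number of vectors), the set is linearly independent.

linearly independent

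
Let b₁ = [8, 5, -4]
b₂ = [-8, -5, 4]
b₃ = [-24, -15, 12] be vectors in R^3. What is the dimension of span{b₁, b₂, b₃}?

Row-reduce the 3×3 matrix with these as rows.
Exactly 1 pivot survives; hence the rank is 1.

dim = 1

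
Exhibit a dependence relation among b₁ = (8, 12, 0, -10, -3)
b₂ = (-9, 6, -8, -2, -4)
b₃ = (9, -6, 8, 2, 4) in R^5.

b₂ + b₃ = 0

Set up α₁b₁ + … + α₃b₃ = 0 and solve the homogeneous system.
One solution (up to scaling) is (0, 1, 1).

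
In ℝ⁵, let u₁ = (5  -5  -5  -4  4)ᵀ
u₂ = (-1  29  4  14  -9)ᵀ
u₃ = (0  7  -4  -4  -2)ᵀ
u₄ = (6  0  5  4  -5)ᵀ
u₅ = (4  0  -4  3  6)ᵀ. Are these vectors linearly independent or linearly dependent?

Place the vectors as rows of a 5×5 matrix and reduce to echelon form.
The reduction yields 4 nonzero rows, so the rank is 4.
Since rank 4 < 5, the set is linearly dependent.

linearly dependent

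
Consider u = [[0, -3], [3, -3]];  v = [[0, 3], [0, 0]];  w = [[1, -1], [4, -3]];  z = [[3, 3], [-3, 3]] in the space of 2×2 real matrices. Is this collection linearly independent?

linearly independent

Take coordinates with respect to the standard basis {E₁₁, E₁₂, E₂₁, E₂₂}.
Place the vectors as rows of a 4×4 matrix and reduce to echelon form.
The reduction yields 4 nonzero rows, so the rank is 4.
Since rank = 4 (the number of vectors), the set is linearly independent.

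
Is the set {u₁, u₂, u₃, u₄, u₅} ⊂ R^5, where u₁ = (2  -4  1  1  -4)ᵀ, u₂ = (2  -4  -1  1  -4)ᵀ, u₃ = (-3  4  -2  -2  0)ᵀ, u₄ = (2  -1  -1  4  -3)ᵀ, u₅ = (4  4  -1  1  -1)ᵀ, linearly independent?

linearly independent

The matrix [u₁|u₂|u₃|u₄|u₅] has determinant 778.
A nonzero determinant means the columns are linearly independent.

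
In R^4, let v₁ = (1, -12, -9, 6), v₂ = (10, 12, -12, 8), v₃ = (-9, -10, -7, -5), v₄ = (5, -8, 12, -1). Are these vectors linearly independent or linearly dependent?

Row-reduce the matrix whose columns are v₁, v₂, v₃, v₄.
The reduction yields 4 nonzero rows, so the rank is 4.
Since rank = 4 (the number of vectors), the set is linearly independent.

linearly independent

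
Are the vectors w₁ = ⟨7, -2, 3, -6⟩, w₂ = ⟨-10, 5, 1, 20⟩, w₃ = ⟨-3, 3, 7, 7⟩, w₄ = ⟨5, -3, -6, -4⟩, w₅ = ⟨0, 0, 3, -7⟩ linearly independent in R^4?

linearly dependent

There are 5 vectors in a 4-dimensional space, so they cannot be linearly independent.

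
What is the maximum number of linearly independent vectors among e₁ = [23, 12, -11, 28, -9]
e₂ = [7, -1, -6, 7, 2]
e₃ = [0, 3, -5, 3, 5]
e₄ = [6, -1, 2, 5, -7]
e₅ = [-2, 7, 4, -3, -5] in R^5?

4

Form the matrix with e₁, e₂, e₃, e₄, e₅ as columns and reduce.
Reduction leaves 4 leading entries, giving rank 4.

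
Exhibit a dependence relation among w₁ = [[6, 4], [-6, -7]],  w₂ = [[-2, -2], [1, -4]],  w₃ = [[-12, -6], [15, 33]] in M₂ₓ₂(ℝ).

Take coordinates with respect to {E₁₁, E₁₂, E₂₁, E₂₂}.
Solve the homogeneous system with w₁, w₂, w₃ as columns by row-reducing the coefficient matrix.
A generator of the null space is (3, 3, 1).

3w₁ + 3w₂ + w₃ = 0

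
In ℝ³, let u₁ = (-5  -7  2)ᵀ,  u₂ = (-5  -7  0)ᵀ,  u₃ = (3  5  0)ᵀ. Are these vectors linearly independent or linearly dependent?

The matrix [u₁|u₂|u₃] has determinant -8.
A nonzero determinant means the columns are linearly independent.

linearly independent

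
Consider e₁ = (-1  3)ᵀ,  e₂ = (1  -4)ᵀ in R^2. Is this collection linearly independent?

linearly independent

Form the 2×2 matrix with these as columns; its determinant is 1.
A nonzero determinant means the columns are linearly independent.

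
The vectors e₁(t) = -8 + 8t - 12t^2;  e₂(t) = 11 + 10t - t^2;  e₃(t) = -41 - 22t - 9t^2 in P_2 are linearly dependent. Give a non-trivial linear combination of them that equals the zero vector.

e₁ - 3e₂ - e₃ = 0

Write each element as a vector in ℝ³ using {1, t, t^2}.
Set up α₁e₁ + … + α₃e₃ = 0 and solve the homogeneous system.
The free variable yields coefficients (1, -3, -1) (any nonzero multiple also works).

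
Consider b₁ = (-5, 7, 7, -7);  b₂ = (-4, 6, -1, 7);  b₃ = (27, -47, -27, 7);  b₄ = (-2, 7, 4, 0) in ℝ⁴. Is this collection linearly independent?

Row-reduce the matrix whose columns are b₁, b₂, b₃, b₄.
The reduction yields 3 nonzero rows, so the rank is 3.
Since rank 3 < 4, the set is linearly dependent.
Indeed 3b₁ + 2b₂ + b₃ + 2b₄ = 0.

linearly dependent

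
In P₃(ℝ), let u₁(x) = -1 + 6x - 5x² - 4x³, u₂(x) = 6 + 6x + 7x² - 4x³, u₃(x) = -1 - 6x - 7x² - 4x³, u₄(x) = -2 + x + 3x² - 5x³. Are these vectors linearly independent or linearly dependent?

Write each element as a coordinate vector in ℝ⁴ using {1, x, …, x³}.
The matrix [u₁|u₂|u₃|u₄] has determinant -3904.
A nonzero determinant means the columns are linearly independent.

linearly independent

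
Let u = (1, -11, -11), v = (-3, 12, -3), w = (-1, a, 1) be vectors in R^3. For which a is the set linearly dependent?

Place the vectors as rows of a 3×3 matrix; dependence ⇔ determinant zero.
The determinant works out to 36*a - 186.
This vanishes exactly when a = 31/6.

a = 31/6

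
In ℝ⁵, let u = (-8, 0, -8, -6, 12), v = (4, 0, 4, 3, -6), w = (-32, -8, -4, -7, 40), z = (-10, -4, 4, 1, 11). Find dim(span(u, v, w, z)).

Apply Gaussian elimination to the matrix whose rows are u, v, w, z.
The echelon form has 2 nonzero rows, so the rank is 2.

dim = 2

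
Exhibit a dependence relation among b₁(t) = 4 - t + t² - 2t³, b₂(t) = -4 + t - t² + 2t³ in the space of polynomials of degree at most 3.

Take coordinates with respect to {1, t, …, t³}.
Write the vectors as columns of a matrix and find a nonzero vector in its null space.
One solution (up to scaling) is (1, 1).

b₁ + b₂ = 0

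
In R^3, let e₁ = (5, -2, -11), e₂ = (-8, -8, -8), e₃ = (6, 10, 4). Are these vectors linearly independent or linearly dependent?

The matrix [e₁|e₂|e₃] has determinant 624.
A nonzero determinant means the columns are linearly independent.

linearly independent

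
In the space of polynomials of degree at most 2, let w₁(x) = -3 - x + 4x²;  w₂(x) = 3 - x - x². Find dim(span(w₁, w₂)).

dim = 2

Represent each element by its coordinate vector in ℝ³.
Apply Gaussian elimination to the matrix whose rows are w₁, w₂.
The echelon form has 2 nonzero rows, so the rank is 2.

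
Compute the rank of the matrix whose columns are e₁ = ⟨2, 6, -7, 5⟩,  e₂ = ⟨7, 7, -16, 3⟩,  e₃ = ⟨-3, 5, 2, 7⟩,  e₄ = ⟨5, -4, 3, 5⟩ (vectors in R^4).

Form the matrix with e₁, e₂, e₃, e₄ as columns and reduce.
There are 3 pivot columns, so rank = 3.

rank 3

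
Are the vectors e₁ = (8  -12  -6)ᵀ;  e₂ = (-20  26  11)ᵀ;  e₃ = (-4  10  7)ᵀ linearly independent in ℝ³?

The matrix [e₁|e₂|e₃] has determinant 0.
A zero determinant means the columns are linearly dependent.
Indeed 3e₁ + e₂ + e₃ = 0.

linearly dependent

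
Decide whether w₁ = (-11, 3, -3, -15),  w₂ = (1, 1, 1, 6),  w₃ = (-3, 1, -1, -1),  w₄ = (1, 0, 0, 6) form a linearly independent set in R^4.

The matrix [w₁|w₂|w₃|w₄] has determinant 0.
A zero determinant means the columns are linearly dependent.
Indeed w₁ - 3w₃ + 2w₄ = 0.

linearly dependent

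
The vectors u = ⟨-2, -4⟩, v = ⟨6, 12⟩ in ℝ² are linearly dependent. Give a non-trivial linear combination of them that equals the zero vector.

3u + v = 0

Row-reduce the matrix with u, v as columns; the null space gives the coefficients.
A generator of the null space is (3, 1).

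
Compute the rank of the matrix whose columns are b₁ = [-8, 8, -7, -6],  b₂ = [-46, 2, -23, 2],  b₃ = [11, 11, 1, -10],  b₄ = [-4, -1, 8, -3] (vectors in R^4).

rank 3

Put the 4×4 matrix [b₁|b₂|b₃|b₄] into echelon form.
Reduction leaves 3 leading entries, giving rank 3.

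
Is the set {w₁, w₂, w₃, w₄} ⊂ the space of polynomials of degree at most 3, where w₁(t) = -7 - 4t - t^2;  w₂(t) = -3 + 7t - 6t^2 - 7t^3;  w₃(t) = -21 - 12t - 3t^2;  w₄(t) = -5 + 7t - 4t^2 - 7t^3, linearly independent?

linearly dependent

Take coordinates with respect to the standard basis {1, t, …, t^3}.
The matrix [w₁|w₂|w₃|w₄] has determinant 0.
A zero determinant means the columns are linearly dependent.
Indeed 3w₁ - w₃ = 0.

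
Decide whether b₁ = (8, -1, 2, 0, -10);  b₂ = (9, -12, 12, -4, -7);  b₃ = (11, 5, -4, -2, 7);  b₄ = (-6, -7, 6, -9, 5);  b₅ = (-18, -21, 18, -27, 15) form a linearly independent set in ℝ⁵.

linearly dependent

Form the 5×5 matrix with these as columns; its determinant is 0.
A zero determinant means the columns are linearly dependent.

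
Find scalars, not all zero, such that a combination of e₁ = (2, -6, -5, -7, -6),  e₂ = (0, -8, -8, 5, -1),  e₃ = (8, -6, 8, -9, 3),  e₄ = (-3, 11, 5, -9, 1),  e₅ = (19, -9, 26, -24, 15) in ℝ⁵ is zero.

Set up α₁e₁ + … + α₅e₅ = 0 and solve the homogeneous system.
The free variable yields coefficients (1, -1, -3, -1, 1) (any nonzero multiple also works).

e₁ - e₂ - 3e₃ - e₄ + e₅ = 0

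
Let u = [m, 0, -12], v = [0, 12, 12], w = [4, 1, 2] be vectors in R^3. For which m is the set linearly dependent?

m = -48

The vectors are dependent exactly when the determinant of the matrix with rows u, v, w vanishes.
Expanding, det = 12*m + 576.
Setting this to zero gives m = -48.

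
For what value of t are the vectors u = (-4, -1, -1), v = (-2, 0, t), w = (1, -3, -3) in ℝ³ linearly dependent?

Place the vectors as rows of a 3×3 matrix; dependence ⇔ determinant zero.
Expanding, det = -13*t.
Setting this to zero gives t = 0.

t = 0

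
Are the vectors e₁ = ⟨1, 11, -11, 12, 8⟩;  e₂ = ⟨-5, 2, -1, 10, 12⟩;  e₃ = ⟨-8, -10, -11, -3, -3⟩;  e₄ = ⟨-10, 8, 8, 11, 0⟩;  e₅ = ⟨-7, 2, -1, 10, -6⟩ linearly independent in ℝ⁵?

linearly independent

The matrix [e₁|e₂|e₃|e₄|e₅] has determinant -308240.
A nonzero determinant means the columns are linearly independent.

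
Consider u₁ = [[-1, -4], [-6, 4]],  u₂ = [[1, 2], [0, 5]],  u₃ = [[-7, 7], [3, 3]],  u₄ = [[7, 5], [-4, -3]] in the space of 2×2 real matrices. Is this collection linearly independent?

linearly independent

Write each element as a coordinate vector in ℝ⁴ using {E₁₁, E₁₂, E₂₁, E₂₂}.
Form the 4×4 matrix with these as columns; its determinant is 3325.
A nonzero determinant means the columns are linearly independent.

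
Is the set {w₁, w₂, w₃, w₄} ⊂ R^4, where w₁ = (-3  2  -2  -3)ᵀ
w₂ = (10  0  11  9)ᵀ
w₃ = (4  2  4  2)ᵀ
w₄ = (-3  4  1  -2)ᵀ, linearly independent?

linearly dependent

Place the vectors as rows of a 4×4 matrix and reduce to echelon form.
The reduction yields 3 nonzero rows, so the rank is 3.
Since rank 3 < 4, the set is linearly dependent.
Indeed 3w₁ + w₂ - w₃ - w₄ = 0.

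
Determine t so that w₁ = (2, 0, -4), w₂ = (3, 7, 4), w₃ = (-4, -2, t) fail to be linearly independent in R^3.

t = 36/7

The set is linearly dependent precisely when det[w₁; w₂; w₃] = 0.
The determinant works out to 14*t - 72.
This vanishes exactly when t = 36/7.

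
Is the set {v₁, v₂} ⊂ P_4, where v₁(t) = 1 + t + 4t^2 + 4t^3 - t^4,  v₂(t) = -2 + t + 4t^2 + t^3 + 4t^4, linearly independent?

linearly independent

Write each element as a coordinate vector in ℝ⁵ using {1, t, …, t^4}.
Row-reduce the matrix whose columns are v₁, v₂.
The reduction yields 2 nonzero rows, so the rank is 2.
Since rank = 2 (the number of vectors), the set is linearly independent.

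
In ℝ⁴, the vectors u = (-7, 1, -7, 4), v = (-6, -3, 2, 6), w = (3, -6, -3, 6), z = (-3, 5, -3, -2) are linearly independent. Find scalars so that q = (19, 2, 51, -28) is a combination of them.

q = -4u + v - 4w - 3z

Since u, v, w, z are independent, the coefficients expressing q are uniquely determined by a linear system.
Back-substitution yields (α₁, …, α₄) = (-4, 1, -4, -3).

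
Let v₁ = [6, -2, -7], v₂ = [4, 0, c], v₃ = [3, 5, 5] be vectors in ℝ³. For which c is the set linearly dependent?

Place the vectors as rows of a 3×3 matrix; dependence ⇔ determinant zero.
The determinant works out to -36*c - 100.
Setting this to zero gives c = -25/9.

c = -25/9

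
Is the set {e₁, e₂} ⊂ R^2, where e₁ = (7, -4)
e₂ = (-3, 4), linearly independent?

The matrix [e₁|e₂] has determinant 16.
A nonzero determinant means the columns are linearly independent.

linearly independent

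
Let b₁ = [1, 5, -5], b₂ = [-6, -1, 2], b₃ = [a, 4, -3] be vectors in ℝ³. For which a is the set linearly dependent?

The vectors are dependent exactly when the determinant of the matrix with rows b₁, b₂, b₃ vanishes.
Cofactor expansion gives det = 5*a + 25.
Setting this to zero gives a = -5.

a = -5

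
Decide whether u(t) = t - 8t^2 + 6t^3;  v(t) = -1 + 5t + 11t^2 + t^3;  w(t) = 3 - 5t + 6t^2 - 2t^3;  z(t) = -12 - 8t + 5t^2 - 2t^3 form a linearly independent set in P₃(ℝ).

linearly independent

Take coordinates with respect to the standard basis {1, t, …, t^3}.
Row-reduce the matrix whose columns are u, v, w, z.
The reduction yields 4 nonzero rows, so the rank is 4.
Since rank = 4 (the number of vectors), the set is linearly independent.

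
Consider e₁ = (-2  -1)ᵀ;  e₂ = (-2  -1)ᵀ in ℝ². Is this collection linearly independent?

Place the vectors as rows of a 2×2 matrix and reduce to echelon form.
The reduction yields 1 nonzero row, so the rank is 1.
Since rank 1 < 2, the set is linearly dependent.
Indeed e₁ - e₂ = 0.

linearly dependent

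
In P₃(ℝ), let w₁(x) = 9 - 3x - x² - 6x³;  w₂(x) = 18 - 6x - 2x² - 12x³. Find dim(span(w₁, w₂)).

Pass to coordinate vectors with respect to the basis {1, x, …, x³}.
Form the matrix with w₁, w₂ as columns and reduce.
Exactly 1 pivot survives; hence the rank is 1.

1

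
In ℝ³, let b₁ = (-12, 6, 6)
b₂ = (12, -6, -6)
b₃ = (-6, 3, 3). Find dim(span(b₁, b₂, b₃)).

1

Put the 3×3 matrix [b₁|b₂|b₃] into echelon form.
Exactly 1 pivot survives; hence the rank is 1.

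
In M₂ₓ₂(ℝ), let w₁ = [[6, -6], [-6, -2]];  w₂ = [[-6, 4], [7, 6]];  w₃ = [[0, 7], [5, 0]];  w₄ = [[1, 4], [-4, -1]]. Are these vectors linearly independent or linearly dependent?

Take coordinates with respect to the standard basis {E₁₁, E₁₂, E₂₁, E₂₂}.
Row-reduce the matrix whose columns are w₁, w₂, w₃, w₄.
The reduction yields 4 nonzero rows, so the rank is 4.
Since rank = 4 (the number of vectors), the set is linearly independent.

linearly independent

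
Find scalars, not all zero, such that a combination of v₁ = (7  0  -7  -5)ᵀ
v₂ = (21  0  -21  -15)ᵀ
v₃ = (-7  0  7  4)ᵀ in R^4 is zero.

Solve the homogeneous system with v₁, v₂, v₃ as columns by row-reducing the coefficient matrix.
The free variable yields coefficients (3, -1, 0) (any nonzero multiple also works).

3v₁ - v₂ = 0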